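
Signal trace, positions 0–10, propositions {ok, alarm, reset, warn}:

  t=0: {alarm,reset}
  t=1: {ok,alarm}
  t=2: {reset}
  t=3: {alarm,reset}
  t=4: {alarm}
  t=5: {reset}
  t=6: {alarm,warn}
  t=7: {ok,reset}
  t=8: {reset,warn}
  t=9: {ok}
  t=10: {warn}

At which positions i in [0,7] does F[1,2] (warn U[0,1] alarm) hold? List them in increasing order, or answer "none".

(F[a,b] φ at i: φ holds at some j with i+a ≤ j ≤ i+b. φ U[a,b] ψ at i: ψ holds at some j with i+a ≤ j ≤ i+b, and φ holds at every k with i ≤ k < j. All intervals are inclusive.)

Evaluate at each i in [0,7]:
  i=0: ✓ (witness j=1)
  i=1: ✓ (witness j=3)
  i=2: ✓ (witness j=3)
  i=3: ✓ (witness j=4)
  i=4: ✓ (witness j=6)
  i=5: ✓ (witness j=6)
  i=6: ✗ (none in [7,8])
  i=7: ✗ (none in [8,9])

0, 1, 2, 3, 4, 5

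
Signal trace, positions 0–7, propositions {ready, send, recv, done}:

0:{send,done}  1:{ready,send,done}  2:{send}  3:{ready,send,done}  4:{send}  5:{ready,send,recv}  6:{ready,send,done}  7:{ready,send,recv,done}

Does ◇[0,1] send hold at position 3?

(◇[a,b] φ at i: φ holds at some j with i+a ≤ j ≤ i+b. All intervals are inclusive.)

Yes

Check send at each j in [3,4]:
  j=3: true
  j=4: true
Found at j=3 → formula holds.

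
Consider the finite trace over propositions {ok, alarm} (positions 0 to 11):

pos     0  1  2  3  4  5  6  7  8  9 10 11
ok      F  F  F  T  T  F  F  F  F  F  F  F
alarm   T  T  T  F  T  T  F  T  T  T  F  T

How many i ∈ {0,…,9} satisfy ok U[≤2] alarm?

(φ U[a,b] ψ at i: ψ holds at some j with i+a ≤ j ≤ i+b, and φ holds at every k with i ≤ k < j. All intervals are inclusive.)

9

Evaluate at each i in [0,9]:
  i=0: ✓ (rhs at j=0)
  i=1: ✓ (rhs at j=1)
  i=2: ✓ (rhs at j=2)
  i=3: ✓ (rhs at j=4; lhs holds on [3,3])
  i=4: ✓ (rhs at j=4)
  i=5: ✓ (rhs at j=5)
  i=6: ✗ (lhs fails at k=6 before rhs at j=7)
  i=7: ✓ (rhs at j=7)
  i=8: ✓ (rhs at j=8)
  i=9: ✓ (rhs at j=9)
Positions where it holds: {0, 1, 2, 3, 4, 5, 7, 8, 9} → 9.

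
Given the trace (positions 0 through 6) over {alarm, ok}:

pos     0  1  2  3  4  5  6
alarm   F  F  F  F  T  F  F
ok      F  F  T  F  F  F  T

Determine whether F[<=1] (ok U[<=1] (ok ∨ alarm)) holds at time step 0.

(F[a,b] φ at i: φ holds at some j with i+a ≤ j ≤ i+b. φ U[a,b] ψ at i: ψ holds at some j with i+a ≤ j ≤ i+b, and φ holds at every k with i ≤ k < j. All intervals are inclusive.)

False

Check (ok U[<=1] (ok ∨ alarm)) at each j in [0,1]:
  j=0: fails
  j=1: fails
No position in the window satisfies it → formula fails.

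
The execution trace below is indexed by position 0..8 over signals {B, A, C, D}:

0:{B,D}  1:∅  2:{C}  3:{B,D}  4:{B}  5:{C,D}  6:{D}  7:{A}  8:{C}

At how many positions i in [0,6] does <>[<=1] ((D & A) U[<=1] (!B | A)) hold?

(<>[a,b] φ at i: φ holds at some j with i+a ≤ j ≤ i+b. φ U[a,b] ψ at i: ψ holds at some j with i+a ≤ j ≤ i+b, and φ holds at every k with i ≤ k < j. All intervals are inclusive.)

6

Evaluate at each i in [0,6]:
  i=0: ✓ (witness j=1)
  i=1: ✓ (witness j=1)
  i=2: ✓ (witness j=2)
  i=3: ✗ (none in [3,4])
  i=4: ✓ (witness j=5)
  i=5: ✓ (witness j=5)
  i=6: ✓ (witness j=6)
Positions where it holds: {0, 1, 2, 4, 5, 6} → 6.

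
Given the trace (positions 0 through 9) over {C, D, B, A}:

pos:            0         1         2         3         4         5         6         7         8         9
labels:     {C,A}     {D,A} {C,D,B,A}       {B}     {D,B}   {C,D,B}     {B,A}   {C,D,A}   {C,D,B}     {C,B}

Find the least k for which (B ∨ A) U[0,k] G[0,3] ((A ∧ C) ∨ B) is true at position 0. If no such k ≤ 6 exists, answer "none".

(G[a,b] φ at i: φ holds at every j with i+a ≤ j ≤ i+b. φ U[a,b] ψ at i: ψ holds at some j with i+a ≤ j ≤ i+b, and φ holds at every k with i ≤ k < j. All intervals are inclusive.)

Need earliest j ≥ 0 with G[0,3] ((A ∧ C) ∨ B), and (B ∨ A) at every k in [0,j-1].
  j=0: rhs fails.
  j=1: rhs fails.
  j=2: rhs holds; lhs holds on [0,1]. k = 2.

2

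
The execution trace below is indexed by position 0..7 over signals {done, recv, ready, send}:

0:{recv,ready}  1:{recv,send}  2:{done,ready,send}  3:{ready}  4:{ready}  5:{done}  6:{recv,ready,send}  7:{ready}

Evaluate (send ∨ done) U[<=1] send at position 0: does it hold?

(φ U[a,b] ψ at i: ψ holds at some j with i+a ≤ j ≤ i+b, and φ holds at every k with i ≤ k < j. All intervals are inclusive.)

Does not hold

Need some j in [0,1] with send, and (send ∨ done) at every k in [0,j-1].
  j=0: send false.
  j=1: send holds, but (send ∨ done) fails at k=0 → not this j.
No j in the window works → until fails.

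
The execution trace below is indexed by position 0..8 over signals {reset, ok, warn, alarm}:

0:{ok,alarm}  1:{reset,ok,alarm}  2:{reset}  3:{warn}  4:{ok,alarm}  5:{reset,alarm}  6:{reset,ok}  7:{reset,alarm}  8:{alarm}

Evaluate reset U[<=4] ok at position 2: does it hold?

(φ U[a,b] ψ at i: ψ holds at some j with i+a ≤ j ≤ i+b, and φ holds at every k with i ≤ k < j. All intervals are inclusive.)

Does not hold

Need some j in [2,6] with ok, and reset at every k in [2,j-1].
  j=2: ok false.
  j=3: ok false.
  j=4: ok holds, but reset fails at k=3 → not this j.
  j=5: ok false.
  j=6: ok holds, but reset fails at k=3 → not this j.
No j in the window works → until fails.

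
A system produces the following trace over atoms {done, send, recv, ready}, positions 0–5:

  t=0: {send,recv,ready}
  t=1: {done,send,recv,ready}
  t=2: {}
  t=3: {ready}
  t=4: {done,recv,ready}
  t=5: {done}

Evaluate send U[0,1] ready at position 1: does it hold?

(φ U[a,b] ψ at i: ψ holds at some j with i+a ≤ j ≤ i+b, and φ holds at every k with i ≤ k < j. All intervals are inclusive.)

Need some j in [1,2] with ready, and send at every k in [1,j-1].
  j=1: ready holds; no prefix to check → satisfied.

True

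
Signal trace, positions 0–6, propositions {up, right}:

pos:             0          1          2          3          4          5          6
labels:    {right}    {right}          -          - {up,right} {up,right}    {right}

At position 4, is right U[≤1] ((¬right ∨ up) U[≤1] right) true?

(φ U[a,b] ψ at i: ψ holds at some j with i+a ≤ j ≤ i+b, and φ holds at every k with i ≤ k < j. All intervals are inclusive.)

Yes

Need some j in [4,5] with ((¬right ∨ up) U[≤1] right), and right at every k in [4,j-1].
  j=4: ((¬right ∨ up) U[≤1] right) holds; no prefix to check → satisfied.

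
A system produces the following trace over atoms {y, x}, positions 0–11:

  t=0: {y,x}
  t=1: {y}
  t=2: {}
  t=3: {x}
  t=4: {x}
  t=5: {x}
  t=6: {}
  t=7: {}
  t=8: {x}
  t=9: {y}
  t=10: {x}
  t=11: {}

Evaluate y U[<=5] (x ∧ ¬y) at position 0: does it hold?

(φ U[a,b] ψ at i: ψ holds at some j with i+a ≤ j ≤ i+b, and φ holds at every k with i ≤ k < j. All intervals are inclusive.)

Need some j in [0,5] with (x ∧ ¬y), and y at every k in [0,j-1].
  j=0: (x ∧ ¬y) false.
  j=1: (x ∧ ¬y) false.
  j=2: (x ∧ ¬y) false.
  j=3: (x ∧ ¬y) holds, but y fails at k=2 → not this j.
  j=4: (x ∧ ¬y) holds, but y fails at k=2 → not this j.
  j=5: (x ∧ ¬y) holds, but y fails at k=2 → not this j.
No j in the window works → until fails.

Does not hold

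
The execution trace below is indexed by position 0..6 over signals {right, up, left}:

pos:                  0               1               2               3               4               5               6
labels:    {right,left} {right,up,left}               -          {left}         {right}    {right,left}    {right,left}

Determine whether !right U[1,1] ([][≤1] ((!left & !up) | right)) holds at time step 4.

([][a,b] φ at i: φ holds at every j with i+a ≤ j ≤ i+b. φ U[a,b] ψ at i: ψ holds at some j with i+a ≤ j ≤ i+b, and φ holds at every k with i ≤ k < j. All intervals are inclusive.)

No

Need some j in [5,5] with [][≤1] ((!left & !up) | right), and !right at every k in [4,j-1].
  j=5: [][≤1] ((!left & !up) | right) holds, but !right fails at k=4 → not this j.
No j in the window works → until fails.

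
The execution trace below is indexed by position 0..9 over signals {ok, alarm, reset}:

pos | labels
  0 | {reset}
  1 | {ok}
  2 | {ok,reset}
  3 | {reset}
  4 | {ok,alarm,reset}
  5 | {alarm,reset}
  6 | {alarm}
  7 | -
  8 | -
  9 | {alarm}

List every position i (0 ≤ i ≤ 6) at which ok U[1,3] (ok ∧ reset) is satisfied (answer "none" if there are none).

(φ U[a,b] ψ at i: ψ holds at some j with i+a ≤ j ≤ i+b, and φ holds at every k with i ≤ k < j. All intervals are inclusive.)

Evaluate at each i in [0,6]:
  i=0: ✗ (lhs fails at k=0 before rhs at j=2)
  i=1: ✓ (rhs at j=2; lhs holds on [1,1])
  i=2: ✗ (lhs fails at k=3 before rhs at j=4)
  i=3: ✗ (lhs fails at k=3 before rhs at j=4)
  i=4: ✗ (no rhs in [5,7])
  i=5: ✗ (no rhs in [6,8])
  i=6: ✗ (no rhs in [7,9])

1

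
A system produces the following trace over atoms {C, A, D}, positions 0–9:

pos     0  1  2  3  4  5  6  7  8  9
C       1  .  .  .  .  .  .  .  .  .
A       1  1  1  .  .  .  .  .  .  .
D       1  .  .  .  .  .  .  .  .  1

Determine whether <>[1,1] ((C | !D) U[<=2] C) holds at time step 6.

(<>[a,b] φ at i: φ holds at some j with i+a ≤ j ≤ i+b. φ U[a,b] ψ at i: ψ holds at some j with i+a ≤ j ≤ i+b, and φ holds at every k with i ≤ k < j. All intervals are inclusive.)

No

Check ((C | !D) U[<=2] C) at each j in [7,7]:
  j=7: fails
No position in the window satisfies it → formula fails.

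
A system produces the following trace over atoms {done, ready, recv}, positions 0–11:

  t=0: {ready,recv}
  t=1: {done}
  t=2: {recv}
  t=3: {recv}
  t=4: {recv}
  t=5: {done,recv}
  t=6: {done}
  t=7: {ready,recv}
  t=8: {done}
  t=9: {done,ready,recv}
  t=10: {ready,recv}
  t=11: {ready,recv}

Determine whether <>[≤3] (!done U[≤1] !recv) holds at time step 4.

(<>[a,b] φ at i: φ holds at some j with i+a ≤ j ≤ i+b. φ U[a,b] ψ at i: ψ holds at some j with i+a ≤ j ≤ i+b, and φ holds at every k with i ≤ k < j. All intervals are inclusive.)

True

Check (!done U[≤1] !recv) at each j in [4,7]:
  j=4: fails
  j=5: fails
  j=6: holds
  j=7: holds
Found at j=6 → formula holds.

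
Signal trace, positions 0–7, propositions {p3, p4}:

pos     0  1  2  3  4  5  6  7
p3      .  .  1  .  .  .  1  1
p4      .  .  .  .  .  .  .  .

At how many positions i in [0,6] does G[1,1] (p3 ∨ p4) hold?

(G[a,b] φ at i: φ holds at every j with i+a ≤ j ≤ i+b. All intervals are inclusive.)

Evaluate at each i in [0,6]:
  i=0: ✗ (fails at j=1)
  i=1: ✓ (all of [2,2])
  i=2: ✗ (fails at j=3)
  i=3: ✗ (fails at j=4)
  i=4: ✗ (fails at j=5)
  i=5: ✓ (all of [6,6])
  i=6: ✓ (all of [7,7])
Positions where it holds: {1, 5, 6} → 3.

3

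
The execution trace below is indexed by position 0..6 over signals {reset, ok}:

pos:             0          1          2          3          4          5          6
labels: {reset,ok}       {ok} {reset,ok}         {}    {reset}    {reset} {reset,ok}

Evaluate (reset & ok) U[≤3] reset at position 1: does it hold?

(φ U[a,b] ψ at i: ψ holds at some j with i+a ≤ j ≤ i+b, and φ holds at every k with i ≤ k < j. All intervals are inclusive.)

Need some j in [1,4] with reset, and (reset & ok) at every k in [1,j-1].
  j=1: reset false.
  j=2: reset holds, but (reset & ok) fails at k=1 → not this j.
  j=3: reset false.
  j=4: reset holds, but (reset & ok) fails at k=1 → not this j.
No j in the window works → until fails.

Does not hold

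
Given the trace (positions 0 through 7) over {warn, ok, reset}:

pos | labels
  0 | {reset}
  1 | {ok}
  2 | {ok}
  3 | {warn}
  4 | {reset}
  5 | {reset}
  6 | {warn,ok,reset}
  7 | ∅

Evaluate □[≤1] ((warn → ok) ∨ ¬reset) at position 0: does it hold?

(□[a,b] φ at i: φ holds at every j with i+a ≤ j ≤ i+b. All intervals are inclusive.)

Check ((warn → ok) ∨ ¬reset) at every j in [0,1]:
  j=0: true
  j=1: true
All positions satisfy it → formula holds.

True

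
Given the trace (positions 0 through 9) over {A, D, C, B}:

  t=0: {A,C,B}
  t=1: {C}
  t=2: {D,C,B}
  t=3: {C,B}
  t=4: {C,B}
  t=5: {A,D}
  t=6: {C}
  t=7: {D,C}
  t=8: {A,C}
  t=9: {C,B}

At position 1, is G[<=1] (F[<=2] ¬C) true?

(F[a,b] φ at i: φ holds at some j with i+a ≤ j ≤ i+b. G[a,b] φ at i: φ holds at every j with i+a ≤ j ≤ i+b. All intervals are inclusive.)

Check F[<=2] ¬C at every j in [1,2]:
  j=1: fails (none in [1,3])
  j=2: fails (none in [2,4])
Fails at j=1 → formula fails.

No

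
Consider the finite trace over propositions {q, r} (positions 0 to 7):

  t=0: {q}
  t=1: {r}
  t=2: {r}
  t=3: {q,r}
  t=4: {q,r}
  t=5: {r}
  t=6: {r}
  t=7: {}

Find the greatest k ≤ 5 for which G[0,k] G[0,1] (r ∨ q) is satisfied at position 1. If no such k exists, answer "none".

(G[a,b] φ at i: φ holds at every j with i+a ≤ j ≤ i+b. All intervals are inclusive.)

4

G[0,1] (r ∨ q) must hold from j=1 onward; find where it first fails.
  j=1: holds
  j=2: holds
  j=3: holds
  j=4: holds
  j=5: holds
  j=6: fails
Holds on [1,5], so largest k = 4.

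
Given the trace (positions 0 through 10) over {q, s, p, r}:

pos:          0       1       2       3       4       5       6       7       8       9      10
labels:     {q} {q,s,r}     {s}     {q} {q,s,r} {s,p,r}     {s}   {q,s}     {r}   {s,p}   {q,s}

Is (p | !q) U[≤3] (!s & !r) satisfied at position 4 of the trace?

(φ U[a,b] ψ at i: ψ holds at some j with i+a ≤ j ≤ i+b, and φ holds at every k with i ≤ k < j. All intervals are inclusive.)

Need some j in [4,7] with (!s & !r), and (p | !q) at every k in [4,j-1].
  j=4: (!s & !r) false.
  j=5: (!s & !r) false.
  j=6: (!s & !r) false.
  j=7: (!s & !r) false.
No j in the window works → until fails.

False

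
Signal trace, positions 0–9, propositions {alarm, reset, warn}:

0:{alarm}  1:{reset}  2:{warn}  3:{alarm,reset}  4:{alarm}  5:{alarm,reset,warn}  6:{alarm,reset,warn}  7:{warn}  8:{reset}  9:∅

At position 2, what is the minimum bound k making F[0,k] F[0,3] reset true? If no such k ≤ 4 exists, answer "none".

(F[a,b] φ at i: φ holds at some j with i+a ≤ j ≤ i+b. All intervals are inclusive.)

0

Scan j = 2,3,… for F[0,3] reset:
  j=2: holds
First hit at j=2, so smallest k = 2-2 = 0.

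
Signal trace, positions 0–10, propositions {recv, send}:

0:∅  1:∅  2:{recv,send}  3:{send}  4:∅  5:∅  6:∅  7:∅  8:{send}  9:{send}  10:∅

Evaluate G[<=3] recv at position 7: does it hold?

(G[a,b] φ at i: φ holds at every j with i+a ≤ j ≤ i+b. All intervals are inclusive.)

Check recv at every j in [7,10]:
  j=7: false
  j=8: false
  j=9: false
  j=10: false
Fails at j=7 → formula fails.

False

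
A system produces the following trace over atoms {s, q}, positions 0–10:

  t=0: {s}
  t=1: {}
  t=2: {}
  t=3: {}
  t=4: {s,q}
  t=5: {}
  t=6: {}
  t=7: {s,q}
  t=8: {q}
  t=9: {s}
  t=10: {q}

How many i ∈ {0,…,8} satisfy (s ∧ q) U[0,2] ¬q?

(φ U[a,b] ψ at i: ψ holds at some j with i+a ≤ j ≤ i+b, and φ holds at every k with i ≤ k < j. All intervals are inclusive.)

Evaluate at each i in [0,8]:
  i=0: ✓ (rhs at j=0)
  i=1: ✓ (rhs at j=1)
  i=2: ✓ (rhs at j=2)
  i=3: ✓ (rhs at j=3)
  i=4: ✓ (rhs at j=5; lhs holds on [4,4])
  i=5: ✓ (rhs at j=5)
  i=6: ✓ (rhs at j=6)
  i=7: ✗ (lhs fails at k=8 before rhs at j=9)
  i=8: ✗ (lhs fails at k=8 before rhs at j=9)
Positions where it holds: {0, 1, 2, 3, 4, 5, 6} → 7.

7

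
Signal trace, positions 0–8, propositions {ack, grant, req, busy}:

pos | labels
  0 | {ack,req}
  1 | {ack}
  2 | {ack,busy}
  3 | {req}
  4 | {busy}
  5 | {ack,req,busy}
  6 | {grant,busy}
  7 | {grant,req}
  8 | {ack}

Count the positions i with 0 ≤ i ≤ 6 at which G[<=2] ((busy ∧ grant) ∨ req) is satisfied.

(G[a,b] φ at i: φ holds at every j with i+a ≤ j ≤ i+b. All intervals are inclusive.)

1

Evaluate at each i in [0,6]:
  i=0: ✗ (fails at j=1)
  i=1: ✗ (fails at j=1)
  i=2: ✗ (fails at j=2)
  i=3: ✗ (fails at j=4)
  i=4: ✗ (fails at j=4)
  i=5: ✓ (all of [5,7])
  i=6: ✗ (fails at j=8)
Positions where it holds: {5} → 1.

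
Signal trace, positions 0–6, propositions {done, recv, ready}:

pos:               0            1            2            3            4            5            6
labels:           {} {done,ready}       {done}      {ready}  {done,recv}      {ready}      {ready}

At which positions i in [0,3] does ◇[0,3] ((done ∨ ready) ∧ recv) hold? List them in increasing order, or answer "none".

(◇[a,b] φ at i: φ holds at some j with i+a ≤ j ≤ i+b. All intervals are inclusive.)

Evaluate at each i in [0,3]:
  i=0: ✗ (none in [0,3])
  i=1: ✓ (witness j=4)
  i=2: ✓ (witness j=4)
  i=3: ✓ (witness j=4)

1, 2, 3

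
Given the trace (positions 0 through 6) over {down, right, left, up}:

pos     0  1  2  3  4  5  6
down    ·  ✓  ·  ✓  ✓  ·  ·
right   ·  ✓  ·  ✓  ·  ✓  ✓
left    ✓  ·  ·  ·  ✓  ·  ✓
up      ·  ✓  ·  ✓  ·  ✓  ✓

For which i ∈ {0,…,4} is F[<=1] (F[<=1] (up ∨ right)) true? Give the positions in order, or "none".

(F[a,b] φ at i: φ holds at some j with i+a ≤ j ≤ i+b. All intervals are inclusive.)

0, 1, 2, 3, 4

Evaluate at each i in [0,4]:
  i=0: ✓ (witness j=0)
  i=1: ✓ (witness j=1)
  i=2: ✓ (witness j=2)
  i=3: ✓ (witness j=3)
  i=4: ✓ (witness j=4)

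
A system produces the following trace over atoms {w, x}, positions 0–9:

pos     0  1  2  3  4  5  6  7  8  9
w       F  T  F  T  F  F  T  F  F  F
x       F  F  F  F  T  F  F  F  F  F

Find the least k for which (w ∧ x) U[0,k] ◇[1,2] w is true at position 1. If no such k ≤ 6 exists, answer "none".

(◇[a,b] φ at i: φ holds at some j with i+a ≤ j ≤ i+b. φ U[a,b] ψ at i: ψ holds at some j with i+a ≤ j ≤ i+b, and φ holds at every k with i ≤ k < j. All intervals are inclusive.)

Need earliest j ≥ 1 with ◇[1,2] w, and (w ∧ x) at every k in [1,j-1].
  j=1: rhs holds (empty prefix). k = 0.

0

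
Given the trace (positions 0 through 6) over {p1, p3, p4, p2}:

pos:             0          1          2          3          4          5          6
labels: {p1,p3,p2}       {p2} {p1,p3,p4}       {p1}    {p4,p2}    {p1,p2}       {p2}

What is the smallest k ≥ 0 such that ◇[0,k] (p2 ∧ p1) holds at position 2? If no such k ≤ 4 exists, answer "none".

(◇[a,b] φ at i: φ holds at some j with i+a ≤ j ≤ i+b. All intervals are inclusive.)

3

Scan j = 2,3,… for (p2 ∧ p1):
  j=2: fails
  j=3: fails
  j=4: fails
  j=5: holds
First hit at j=5, so smallest k = 5-2 = 3.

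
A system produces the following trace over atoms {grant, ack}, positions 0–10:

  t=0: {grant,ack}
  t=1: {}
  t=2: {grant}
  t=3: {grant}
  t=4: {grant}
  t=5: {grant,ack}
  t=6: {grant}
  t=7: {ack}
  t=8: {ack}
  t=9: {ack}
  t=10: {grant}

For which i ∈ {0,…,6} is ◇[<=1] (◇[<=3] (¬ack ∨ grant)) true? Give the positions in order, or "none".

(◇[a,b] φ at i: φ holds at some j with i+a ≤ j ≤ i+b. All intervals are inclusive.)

0, 1, 2, 3, 4, 5, 6

Evaluate at each i in [0,6]:
  i=0: ✓ (witness j=0)
  i=1: ✓ (witness j=1)
  i=2: ✓ (witness j=2)
  i=3: ✓ (witness j=3)
  i=4: ✓ (witness j=4)
  i=5: ✓ (witness j=5)
  i=6: ✓ (witness j=6)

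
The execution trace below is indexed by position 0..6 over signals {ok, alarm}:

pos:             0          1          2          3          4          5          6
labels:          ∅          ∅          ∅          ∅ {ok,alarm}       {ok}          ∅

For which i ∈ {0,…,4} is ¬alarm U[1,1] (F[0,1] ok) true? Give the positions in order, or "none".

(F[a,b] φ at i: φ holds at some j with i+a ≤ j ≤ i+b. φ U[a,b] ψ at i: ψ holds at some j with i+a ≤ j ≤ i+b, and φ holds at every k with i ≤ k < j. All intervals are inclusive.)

Evaluate at each i in [0,4]:
  i=0: ✗ (no rhs in [1,1])
  i=1: ✗ (no rhs in [2,2])
  i=2: ✓ (rhs at j=3; lhs holds on [2,2])
  i=3: ✓ (rhs at j=4; lhs holds on [3,3])
  i=4: ✗ (lhs fails at k=4 before rhs at j=5)

2, 3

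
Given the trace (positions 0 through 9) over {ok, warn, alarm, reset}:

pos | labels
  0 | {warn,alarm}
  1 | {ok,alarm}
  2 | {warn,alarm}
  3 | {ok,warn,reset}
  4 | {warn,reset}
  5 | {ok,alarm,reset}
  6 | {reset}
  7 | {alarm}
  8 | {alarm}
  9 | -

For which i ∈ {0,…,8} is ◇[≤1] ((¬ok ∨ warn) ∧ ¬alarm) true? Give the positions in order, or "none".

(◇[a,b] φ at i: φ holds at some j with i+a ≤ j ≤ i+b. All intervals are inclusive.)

Evaluate at each i in [0,8]:
  i=0: ✗ (none in [0,1])
  i=1: ✗ (none in [1,2])
  i=2: ✓ (witness j=3)
  i=3: ✓ (witness j=3)
  i=4: ✓ (witness j=4)
  i=5: ✓ (witness j=6)
  i=6: ✓ (witness j=6)
  i=7: ✗ (none in [7,8])
  i=8: ✓ (witness j=9)

2, 3, 4, 5, 6, 8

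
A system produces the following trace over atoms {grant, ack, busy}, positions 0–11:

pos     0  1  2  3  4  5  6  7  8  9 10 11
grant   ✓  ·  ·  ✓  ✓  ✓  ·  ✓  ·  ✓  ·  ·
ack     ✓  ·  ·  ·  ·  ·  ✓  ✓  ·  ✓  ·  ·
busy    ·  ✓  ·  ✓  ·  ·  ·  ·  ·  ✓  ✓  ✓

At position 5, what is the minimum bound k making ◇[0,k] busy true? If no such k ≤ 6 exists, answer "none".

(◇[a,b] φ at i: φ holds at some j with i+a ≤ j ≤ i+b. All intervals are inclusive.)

4

Scan j = 5,6,… for busy:
  j=5: fails
  j=6: fails
  j=7: fails
  j=8: fails
  j=9: holds
First hit at j=9, so smallest k = 9-5 = 4.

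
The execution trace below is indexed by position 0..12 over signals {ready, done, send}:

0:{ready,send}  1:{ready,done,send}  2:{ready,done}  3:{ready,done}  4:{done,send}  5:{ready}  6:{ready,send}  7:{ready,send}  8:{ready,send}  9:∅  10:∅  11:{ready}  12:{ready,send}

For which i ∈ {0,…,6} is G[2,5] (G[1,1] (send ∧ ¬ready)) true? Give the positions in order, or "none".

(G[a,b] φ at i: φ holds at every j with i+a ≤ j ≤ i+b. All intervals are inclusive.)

none

Evaluate at each i in [0,6]:
  i=0: ✗ (fails at j=2)
  i=1: ✗ (fails at j=4)
  i=2: ✗ (fails at j=4)
  i=3: ✗ (fails at j=5)
  i=4: ✗ (fails at j=6)
  i=5: ✗ (fails at j=7)
  i=6: ✗ (fails at j=8)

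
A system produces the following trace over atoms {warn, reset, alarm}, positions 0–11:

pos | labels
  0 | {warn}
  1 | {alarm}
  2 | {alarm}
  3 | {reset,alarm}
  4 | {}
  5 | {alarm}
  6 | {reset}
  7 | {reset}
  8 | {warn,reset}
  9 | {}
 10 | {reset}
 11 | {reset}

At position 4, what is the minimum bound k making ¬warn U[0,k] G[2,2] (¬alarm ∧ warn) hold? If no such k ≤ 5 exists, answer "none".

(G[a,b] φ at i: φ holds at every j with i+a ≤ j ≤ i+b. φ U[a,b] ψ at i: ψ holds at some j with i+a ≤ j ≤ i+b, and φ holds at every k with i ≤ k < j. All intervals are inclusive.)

Need earliest j ≥ 4 with G[2,2] (¬alarm ∧ warn), and ¬warn at every k in [4,j-1].
  j=4: rhs fails.
  j=5: rhs fails.
  j=6: rhs holds; lhs holds on [4,5]. k = 2.

2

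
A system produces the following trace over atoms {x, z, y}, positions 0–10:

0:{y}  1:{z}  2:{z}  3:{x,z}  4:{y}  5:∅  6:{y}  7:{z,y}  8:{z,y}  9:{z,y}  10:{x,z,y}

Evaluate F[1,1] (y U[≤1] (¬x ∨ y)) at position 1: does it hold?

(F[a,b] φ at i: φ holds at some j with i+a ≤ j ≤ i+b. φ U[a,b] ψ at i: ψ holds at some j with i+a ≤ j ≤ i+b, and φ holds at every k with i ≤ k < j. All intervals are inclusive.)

Check (y U[≤1] (¬x ∨ y)) at each j in [2,2]:
  j=2: holds
Found at j=2 → formula holds.

True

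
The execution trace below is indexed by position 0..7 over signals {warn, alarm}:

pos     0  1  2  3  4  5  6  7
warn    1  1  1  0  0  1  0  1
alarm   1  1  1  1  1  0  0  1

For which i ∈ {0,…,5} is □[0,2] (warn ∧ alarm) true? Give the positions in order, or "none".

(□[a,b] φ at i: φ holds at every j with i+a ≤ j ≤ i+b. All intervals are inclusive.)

0

Evaluate at each i in [0,5]:
  i=0: ✓ (all of [0,2])
  i=1: ✗ (fails at j=3)
  i=2: ✗ (fails at j=3)
  i=3: ✗ (fails at j=3)
  i=4: ✗ (fails at j=4)
  i=5: ✗ (fails at j=5)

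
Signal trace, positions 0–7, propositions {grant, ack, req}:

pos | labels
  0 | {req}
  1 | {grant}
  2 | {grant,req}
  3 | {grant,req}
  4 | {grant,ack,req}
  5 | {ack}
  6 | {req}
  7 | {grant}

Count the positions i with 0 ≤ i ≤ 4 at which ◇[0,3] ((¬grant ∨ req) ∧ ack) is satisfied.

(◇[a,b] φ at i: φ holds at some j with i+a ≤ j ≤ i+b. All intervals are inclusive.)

Evaluate at each i in [0,4]:
  i=0: ✗ (none in [0,3])
  i=1: ✓ (witness j=4)
  i=2: ✓ (witness j=4)
  i=3: ✓ (witness j=4)
  i=4: ✓ (witness j=4)
Positions where it holds: {1, 2, 3, 4} → 4.

4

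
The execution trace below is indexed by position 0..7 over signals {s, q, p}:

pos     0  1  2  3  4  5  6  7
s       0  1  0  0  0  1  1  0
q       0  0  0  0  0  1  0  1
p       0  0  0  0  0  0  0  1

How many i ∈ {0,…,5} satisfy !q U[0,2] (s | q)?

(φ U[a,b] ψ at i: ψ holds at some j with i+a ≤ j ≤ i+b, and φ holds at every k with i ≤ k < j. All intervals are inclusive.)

5

Evaluate at each i in [0,5]:
  i=0: ✓ (rhs at j=1; lhs holds on [0,0])
  i=1: ✓ (rhs at j=1)
  i=2: ✗ (no rhs in [2,4])
  i=3: ✓ (rhs at j=5; lhs holds on [3,4])
  i=4: ✓ (rhs at j=5; lhs holds on [4,4])
  i=5: ✓ (rhs at j=5)
Positions where it holds: {0, 1, 3, 4, 5} → 5.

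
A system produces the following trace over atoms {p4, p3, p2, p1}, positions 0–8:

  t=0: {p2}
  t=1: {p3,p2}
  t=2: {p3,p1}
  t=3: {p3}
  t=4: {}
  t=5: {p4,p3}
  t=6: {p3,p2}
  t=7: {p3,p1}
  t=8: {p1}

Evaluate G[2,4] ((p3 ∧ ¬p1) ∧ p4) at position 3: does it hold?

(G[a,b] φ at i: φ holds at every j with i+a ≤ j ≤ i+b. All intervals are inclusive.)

Check ((p3 ∧ ¬p1) ∧ p4) at every j in [5,7]:
  j=5: true
  j=6: false
  j=7: false
Fails at j=6 → formula fails.

No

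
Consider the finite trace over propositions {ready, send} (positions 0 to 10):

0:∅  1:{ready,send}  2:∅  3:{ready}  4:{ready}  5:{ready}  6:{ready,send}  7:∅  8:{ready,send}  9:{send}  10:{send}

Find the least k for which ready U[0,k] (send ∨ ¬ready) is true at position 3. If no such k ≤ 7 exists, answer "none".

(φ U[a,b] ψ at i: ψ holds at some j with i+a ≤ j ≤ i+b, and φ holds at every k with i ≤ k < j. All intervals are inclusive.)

Need earliest j ≥ 3 with (send ∨ ¬ready), and ready at every k in [3,j-1].
  j=3: rhs fails.
  j=4: rhs fails.
  j=5: rhs fails.
  j=6: rhs holds; lhs holds on [3,5]. k = 3.

3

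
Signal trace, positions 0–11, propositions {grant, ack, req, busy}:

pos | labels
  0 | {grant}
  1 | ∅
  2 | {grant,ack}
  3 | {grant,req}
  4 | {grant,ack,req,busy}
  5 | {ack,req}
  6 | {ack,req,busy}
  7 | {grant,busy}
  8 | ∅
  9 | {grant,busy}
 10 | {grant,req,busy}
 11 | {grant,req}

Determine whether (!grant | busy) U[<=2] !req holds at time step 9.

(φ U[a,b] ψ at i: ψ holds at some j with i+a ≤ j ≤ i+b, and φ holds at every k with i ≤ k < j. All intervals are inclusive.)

Need some j in [9,11] with !req, and (!grant | busy) at every k in [9,j-1].
  j=9: !req holds; no prefix to check → satisfied.

True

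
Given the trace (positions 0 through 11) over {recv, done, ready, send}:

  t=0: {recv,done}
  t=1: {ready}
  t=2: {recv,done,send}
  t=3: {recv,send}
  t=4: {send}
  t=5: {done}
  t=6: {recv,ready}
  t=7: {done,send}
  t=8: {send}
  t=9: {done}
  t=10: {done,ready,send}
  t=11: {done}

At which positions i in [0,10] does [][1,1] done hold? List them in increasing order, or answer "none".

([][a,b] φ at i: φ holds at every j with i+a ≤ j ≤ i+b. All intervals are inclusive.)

Evaluate at each i in [0,10]:
  i=0: ✗ (fails at j=1)
  i=1: ✓ (all of [2,2])
  i=2: ✗ (fails at j=3)
  i=3: ✗ (fails at j=4)
  i=4: ✓ (all of [5,5])
  i=5: ✗ (fails at j=6)
  i=6: ✓ (all of [7,7])
  i=7: ✗ (fails at j=8)
  i=8: ✓ (all of [9,9])
  i=9: ✓ (all of [10,10])
  i=10: ✓ (all of [11,11])

1, 4, 6, 8, 9, 10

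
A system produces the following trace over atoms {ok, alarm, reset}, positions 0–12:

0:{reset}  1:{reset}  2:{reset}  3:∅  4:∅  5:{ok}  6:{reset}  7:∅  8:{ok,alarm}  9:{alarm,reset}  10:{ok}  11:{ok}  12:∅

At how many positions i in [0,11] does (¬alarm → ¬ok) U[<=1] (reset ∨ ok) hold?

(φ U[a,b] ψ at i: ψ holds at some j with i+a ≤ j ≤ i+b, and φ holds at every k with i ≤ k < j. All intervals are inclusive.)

11

Evaluate at each i in [0,11]:
  i=0: ✓ (rhs at j=0)
  i=1: ✓ (rhs at j=1)
  i=2: ✓ (rhs at j=2)
  i=3: ✗ (no rhs in [3,4])
  i=4: ✓ (rhs at j=5; lhs holds on [4,4])
  i=5: ✓ (rhs at j=5)
  i=6: ✓ (rhs at j=6)
  i=7: ✓ (rhs at j=8; lhs holds on [7,7])
  i=8: ✓ (rhs at j=8)
  i=9: ✓ (rhs at j=9)
  i=10: ✓ (rhs at j=10)
  i=11: ✓ (rhs at j=11)
Positions where it holds: {0, 1, 2, 4, 5, 6, 7, 8, 9, 10, 11} → 11.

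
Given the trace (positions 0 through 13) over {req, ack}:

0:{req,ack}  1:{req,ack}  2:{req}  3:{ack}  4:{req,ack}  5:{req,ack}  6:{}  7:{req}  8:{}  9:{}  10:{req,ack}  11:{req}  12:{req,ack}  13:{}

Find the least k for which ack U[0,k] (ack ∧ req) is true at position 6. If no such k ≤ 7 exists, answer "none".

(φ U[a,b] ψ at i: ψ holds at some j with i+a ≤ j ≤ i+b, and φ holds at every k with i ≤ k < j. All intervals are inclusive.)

none

Need earliest j ≥ 6 with (ack ∧ req), and ack at every k in [6,j-1].
  j=6: rhs fails.
  j=7: rhs fails.
  j=8: rhs fails.
  j=9: rhs fails.
  j=10: rhs holds but lhs fails at k=6.
  j=11: rhs fails.
  j=12: rhs holds but lhs fails at k=6.
  j=13: rhs fails.
No witness within the range → none.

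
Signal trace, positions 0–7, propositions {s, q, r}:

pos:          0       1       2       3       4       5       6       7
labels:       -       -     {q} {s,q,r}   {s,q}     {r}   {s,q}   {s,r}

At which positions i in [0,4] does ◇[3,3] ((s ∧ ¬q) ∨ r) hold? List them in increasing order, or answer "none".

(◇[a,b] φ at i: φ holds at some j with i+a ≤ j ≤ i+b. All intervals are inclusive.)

0, 2, 4

Evaluate at each i in [0,4]:
  i=0: ✓ (witness j=3)
  i=1: ✗ (none in [4,4])
  i=2: ✓ (witness j=5)
  i=3: ✗ (none in [6,6])
  i=4: ✓ (witness j=7)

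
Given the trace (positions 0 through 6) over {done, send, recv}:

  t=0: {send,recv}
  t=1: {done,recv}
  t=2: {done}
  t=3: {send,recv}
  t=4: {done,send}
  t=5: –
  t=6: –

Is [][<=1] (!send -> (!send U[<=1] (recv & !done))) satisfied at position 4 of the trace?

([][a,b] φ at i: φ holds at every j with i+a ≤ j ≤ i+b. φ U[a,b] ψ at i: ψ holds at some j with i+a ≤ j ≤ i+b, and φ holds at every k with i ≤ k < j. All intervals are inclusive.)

Check (!send -> (!send U[<=1] (recv & !done))) at every j in [4,5]:
  j=4: antecedent false → ✓
  j=5: antecedent true; consequent fails → ✗
Fails at j=5 → formula fails.

Does not hold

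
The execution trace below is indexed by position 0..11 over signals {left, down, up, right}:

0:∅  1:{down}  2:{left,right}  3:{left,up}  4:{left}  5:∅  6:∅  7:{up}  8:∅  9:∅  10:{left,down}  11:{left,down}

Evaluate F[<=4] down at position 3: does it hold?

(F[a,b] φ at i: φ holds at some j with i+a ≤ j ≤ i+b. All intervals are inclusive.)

Check down at each j in [3,7]:
  j=3: false
  j=4: false
  j=5: false
  j=6: false
  j=7: false
No position in the window satisfies it → formula fails.

Does not hold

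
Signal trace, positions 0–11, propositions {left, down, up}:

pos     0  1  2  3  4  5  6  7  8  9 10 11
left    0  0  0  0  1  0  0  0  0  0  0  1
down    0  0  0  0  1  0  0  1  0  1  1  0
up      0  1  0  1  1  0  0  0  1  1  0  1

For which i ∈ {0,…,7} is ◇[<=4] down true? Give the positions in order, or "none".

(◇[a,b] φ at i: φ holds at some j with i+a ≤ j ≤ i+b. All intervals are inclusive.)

0, 1, 2, 3, 4, 5, 6, 7

Evaluate at each i in [0,7]:
  i=0: ✓ (witness j=4)
  i=1: ✓ (witness j=4)
  i=2: ✓ (witness j=4)
  i=3: ✓ (witness j=4)
  i=4: ✓ (witness j=4)
  i=5: ✓ (witness j=7)
  i=6: ✓ (witness j=7)
  i=7: ✓ (witness j=7)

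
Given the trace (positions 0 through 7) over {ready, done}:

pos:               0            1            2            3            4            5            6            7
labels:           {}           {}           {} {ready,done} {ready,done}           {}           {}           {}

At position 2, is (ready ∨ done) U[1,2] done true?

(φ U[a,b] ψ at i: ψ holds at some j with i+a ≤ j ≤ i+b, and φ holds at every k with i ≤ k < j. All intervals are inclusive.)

Need some j in [3,4] with done, and (ready ∨ done) at every k in [2,j-1].
  j=3: done holds, but (ready ∨ done) fails at k=2 → not this j.
  j=4: done holds, but (ready ∨ done) fails at k=2 → not this j.
No j in the window works → until fails.

No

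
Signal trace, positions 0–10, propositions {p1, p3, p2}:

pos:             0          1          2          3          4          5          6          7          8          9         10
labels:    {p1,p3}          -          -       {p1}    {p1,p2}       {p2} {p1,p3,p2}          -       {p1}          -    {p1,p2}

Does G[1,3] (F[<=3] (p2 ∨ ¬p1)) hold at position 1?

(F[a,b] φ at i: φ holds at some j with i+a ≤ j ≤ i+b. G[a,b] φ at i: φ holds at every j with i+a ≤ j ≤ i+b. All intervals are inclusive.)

Check F[<=3] (p2 ∨ ¬p1) at every j in [2,4]:
  j=2: holds (witness at 2)
  j=3: holds (witness at 4)
  j=4: holds (witness at 4)
All positions satisfy it → formula holds.

Holds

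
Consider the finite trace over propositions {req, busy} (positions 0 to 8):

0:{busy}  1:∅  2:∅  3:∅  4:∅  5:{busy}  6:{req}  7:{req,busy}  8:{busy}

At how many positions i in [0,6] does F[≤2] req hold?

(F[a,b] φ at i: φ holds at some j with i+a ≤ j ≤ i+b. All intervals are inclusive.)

Evaluate at each i in [0,6]:
  i=0: ✗ (none in [0,2])
  i=1: ✗ (none in [1,3])
  i=2: ✗ (none in [2,4])
  i=3: ✗ (none in [3,5])
  i=4: ✓ (witness j=6)
  i=5: ✓ (witness j=6)
  i=6: ✓ (witness j=6)
Positions where it holds: {4, 5, 6} → 3.

3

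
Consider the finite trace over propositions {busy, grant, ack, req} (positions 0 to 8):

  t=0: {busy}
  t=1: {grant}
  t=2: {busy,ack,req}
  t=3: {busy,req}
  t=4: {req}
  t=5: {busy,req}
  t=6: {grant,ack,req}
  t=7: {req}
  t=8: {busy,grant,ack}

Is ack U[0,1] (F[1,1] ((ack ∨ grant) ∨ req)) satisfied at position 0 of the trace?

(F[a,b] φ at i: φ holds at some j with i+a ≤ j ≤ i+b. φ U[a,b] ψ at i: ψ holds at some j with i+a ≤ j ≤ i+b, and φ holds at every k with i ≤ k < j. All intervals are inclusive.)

Need some j in [0,1] with F[1,1] ((ack ∨ grant) ∨ req), and ack at every k in [0,j-1].
  j=0: F[1,1] ((ack ∨ grant) ∨ req) holds; no prefix to check → satisfied.

True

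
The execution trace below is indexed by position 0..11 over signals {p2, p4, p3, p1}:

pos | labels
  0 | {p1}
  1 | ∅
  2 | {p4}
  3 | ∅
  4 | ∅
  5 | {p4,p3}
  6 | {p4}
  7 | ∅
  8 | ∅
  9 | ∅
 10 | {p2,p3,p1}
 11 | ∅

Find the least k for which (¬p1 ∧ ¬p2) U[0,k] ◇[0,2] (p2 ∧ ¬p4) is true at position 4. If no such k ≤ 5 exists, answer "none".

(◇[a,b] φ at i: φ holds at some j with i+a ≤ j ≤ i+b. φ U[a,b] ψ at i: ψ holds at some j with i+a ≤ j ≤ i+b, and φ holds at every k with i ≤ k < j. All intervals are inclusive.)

Need earliest j ≥ 4 with ◇[0,2] (p2 ∧ ¬p4), and (¬p1 ∧ ¬p2) at every k in [4,j-1].
  j=4: rhs fails.
  j=5: rhs fails.
  j=6: rhs fails.
  j=7: rhs fails.
  j=8: rhs holds; lhs holds on [4,7]. k = 4.

4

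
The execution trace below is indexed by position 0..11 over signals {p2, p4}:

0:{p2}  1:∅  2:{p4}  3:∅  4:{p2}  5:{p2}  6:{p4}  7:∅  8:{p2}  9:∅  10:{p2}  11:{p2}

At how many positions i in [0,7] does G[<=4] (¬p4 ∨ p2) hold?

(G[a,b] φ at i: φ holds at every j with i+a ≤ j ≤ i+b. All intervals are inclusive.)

1

Evaluate at each i in [0,7]:
  i=0: ✗ (fails at j=2)
  i=1: ✗ (fails at j=2)
  i=2: ✗ (fails at j=2)
  i=3: ✗ (fails at j=6)
  i=4: ✗ (fails at j=6)
  i=5: ✗ (fails at j=6)
  i=6: ✗ (fails at j=6)
  i=7: ✓ (all of [7,11])
Positions where it holds: {7} → 1.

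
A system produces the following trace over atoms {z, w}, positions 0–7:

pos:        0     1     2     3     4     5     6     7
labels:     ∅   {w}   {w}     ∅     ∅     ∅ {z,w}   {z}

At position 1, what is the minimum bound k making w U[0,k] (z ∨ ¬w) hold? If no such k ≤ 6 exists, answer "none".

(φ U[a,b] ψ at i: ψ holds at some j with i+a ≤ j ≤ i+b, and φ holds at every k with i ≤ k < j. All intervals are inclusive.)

Need earliest j ≥ 1 with (z ∨ ¬w), and w at every k in [1,j-1].
  j=1: rhs fails.
  j=2: rhs fails.
  j=3: rhs holds; lhs holds on [1,2]. k = 2.

2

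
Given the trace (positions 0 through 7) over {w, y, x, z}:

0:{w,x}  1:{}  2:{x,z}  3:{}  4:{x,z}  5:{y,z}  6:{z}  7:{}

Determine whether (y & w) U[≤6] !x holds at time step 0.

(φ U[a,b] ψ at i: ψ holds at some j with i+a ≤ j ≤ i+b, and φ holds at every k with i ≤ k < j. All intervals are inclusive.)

Does not hold

Need some j in [0,6] with !x, and (y & w) at every k in [0,j-1].
  j=0: !x false.
  j=1: !x holds, but (y & w) fails at k=0 → not this j.
  j=2: !x false.
  j=3: !x holds, but (y & w) fails at k=0 → not this j.
  j=4: !x false.
  j=5: !x holds, but (y & w) fails at k=0 → not this j.
  j=6: !x holds, but (y & w) fails at k=0 → not this j.
No j in the window works → until fails.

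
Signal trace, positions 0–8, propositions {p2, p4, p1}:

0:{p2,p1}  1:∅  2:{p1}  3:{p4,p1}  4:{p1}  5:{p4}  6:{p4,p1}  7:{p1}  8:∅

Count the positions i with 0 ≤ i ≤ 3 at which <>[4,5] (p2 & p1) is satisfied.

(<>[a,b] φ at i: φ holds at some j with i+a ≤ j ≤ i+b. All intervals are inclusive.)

0

Evaluate at each i in [0,3]:
  i=0: ✗ (none in [4,5])
  i=1: ✗ (none in [5,6])
  i=2: ✗ (none in [6,7])
  i=3: ✗ (none in [7,8])
Positions where it holds: {} → 0.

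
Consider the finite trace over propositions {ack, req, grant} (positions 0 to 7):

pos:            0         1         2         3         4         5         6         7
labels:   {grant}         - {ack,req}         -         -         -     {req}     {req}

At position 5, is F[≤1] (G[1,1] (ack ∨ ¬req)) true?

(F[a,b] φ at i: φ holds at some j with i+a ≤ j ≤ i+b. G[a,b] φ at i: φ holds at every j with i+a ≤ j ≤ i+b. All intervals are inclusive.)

No

Check G[1,1] (ack ∨ ¬req) at each j in [5,6]:
  j=5: fails at 6
  j=6: fails at 7
No position in the window satisfies it → formula fails.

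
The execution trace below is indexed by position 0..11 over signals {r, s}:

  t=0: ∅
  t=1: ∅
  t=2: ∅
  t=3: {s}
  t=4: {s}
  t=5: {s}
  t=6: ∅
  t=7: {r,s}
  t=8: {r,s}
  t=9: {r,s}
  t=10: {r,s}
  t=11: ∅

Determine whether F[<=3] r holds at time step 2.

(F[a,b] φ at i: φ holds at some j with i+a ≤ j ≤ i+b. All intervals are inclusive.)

Check r at each j in [2,5]:
  j=2: false
  j=3: false
  j=4: false
  j=5: false
No position in the window satisfies it → formula fails.

Does not hold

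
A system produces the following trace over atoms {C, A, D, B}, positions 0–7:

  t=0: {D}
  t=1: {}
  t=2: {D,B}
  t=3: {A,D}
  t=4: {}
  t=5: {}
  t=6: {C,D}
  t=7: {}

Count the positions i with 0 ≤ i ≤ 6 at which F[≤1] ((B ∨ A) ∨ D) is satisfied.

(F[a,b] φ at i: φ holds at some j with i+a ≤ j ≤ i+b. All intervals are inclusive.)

Evaluate at each i in [0,6]:
  i=0: ✓ (witness j=0)
  i=1: ✓ (witness j=2)
  i=2: ✓ (witness j=2)
  i=3: ✓ (witness j=3)
  i=4: ✗ (none in [4,5])
  i=5: ✓ (witness j=6)
  i=6: ✓ (witness j=6)
Positions where it holds: {0, 1, 2, 3, 5, 6} → 6.

6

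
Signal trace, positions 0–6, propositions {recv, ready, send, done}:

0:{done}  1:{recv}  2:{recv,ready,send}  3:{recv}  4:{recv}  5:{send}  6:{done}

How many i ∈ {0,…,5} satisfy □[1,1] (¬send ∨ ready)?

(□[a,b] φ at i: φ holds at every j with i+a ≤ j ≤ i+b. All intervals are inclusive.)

5

Evaluate at each i in [0,5]:
  i=0: ✓ (all of [1,1])
  i=1: ✓ (all of [2,2])
  i=2: ✓ (all of [3,3])
  i=3: ✓ (all of [4,4])
  i=4: ✗ (fails at j=5)
  i=5: ✓ (all of [6,6])
Positions where it holds: {0, 1, 2, 3, 5} → 5.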